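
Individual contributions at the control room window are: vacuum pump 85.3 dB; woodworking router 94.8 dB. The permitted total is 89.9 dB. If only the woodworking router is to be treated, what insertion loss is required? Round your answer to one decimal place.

Fixed contribution from the other source: Σ 10^(L/10) = 10^(85.3/10) = 3.388e+08 (85.30 dB).
To meet 89.9 dB overall, the treated woodworking router may contribute at most 10^(89.9/10) − 3.388e+08 = 6.384e+08, i.e. 88.05 dB.
Required insertion loss = 94.8 − 88.05 = 6.75 dB.

6.7 dB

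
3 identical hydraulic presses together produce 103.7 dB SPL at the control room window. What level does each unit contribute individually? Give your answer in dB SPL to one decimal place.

98.9 dB SPL

For N identical incoherent sources L_total = L₁ + 10·log₁₀ N, so L₁ = 103.7 − 10·log₁₀(3) = 103.7 − 4.771.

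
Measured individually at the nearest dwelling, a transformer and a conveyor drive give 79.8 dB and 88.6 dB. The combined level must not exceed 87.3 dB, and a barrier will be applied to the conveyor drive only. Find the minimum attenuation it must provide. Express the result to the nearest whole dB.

Fixed contribution from the other source: Σ 10^(L/10) = 10^(79.8/10) = 9.550e+07 (79.80 dB).
To meet 87.3 dB overall, the treated conveyor drive may contribute at most 10^(87.3/10) − 9.550e+07 = 4.415e+08, i.e. 86.45 dB.
So the conveyor drive must be reduced from 88.6 to 86.45 dB: IL = 2.15 dB.

2 dB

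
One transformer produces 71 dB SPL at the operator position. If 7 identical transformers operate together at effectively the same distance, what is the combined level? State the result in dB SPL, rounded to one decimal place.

79.5 dB SPL

With 7 equal, uncorrelated contributions the intensity is 7× that of one unit, giving a rise of 10·log₁₀ 7.
L_total = 71 + 10·log₁₀(7) = 71 + 8.451 = 79.45 dB SPL.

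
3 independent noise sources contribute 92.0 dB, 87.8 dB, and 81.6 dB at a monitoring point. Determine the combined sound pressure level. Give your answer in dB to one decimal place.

Incoherent sources combine by intensity addition: L_total = 10·log₁₀(Σ 10^(L_i/10)).
Σ 10^(L/10) = 10^(92.0/10) + 10^(87.8/10) + 10^(81.6/10) = 2.332e+09.
L_total = 10·log₁₀(2.332e+09) = 93.68 dB.

93.7 dB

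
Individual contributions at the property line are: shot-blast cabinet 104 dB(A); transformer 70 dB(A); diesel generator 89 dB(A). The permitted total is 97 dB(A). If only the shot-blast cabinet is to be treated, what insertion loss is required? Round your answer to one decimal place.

Fixed contribution from the other sources: Σ 10^(L/10) = 10^(70/10) + 10^(89/10) = 8.043e+08 (89.05 dB(A)).
The limit corresponds to 10^(97/10) = 5.012e+09; subtracting the fixed part leaves 4.208e+09 for the shot-blast cabinet, i.e. 96.24 dB(A).
So the shot-blast cabinet must be reduced from 104 to 96.24 dB(A): IL = 7.76 dB.

7.8 dB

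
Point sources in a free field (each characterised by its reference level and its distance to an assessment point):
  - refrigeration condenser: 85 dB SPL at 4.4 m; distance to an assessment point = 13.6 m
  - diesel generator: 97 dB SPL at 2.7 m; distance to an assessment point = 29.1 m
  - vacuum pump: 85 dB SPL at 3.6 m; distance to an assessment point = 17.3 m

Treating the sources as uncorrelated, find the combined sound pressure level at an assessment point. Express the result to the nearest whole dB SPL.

Apply inverse-square spreading to bring every level to the receiver, then sum 10^(L/10).
refrigeration condenser: 85 − 20·log₁₀(13.6/4.4) = 85 − 9.80 = 75.20 dB SPL.
diesel generator: 97 − 20·log₁₀(29.1/2.7) = 97 − 20.65 = 76.35 dB SPL.
vacuum pump: 85 − 20·log₁₀(17.3/3.6) = 85 − 13.63 = 71.37 dB SPL.
Σ 10^(L/10) = 8.994e+07 → L_total = 10·log₁₀(8.994e+07) = 79.54 dB SPL.

80 dB SPL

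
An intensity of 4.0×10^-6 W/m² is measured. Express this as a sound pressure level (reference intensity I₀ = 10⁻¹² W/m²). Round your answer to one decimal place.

L = 10·log₁₀(I/I₀) = 10·log₁₀(4.0×10^-6/10⁻¹²) = 10·log₁₀(4.0×10^6).
L = 10·(0.6021 + 6) = 66.02 dB.

66.0 dB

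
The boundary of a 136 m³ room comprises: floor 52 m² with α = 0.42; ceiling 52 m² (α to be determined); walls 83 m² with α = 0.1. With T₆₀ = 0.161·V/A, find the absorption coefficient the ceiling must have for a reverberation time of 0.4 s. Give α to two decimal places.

0.47

A = 0.161·V/T₆₀ = 0.161·136/0.4 = 54.74 m² sabins.
Absorption from the other surfaces = 52·0.42 + 83·0.1 = 30.14 m², so the ceiling must supply 24.60 m² over 52 m².
α = 24.60/52 = 0.473.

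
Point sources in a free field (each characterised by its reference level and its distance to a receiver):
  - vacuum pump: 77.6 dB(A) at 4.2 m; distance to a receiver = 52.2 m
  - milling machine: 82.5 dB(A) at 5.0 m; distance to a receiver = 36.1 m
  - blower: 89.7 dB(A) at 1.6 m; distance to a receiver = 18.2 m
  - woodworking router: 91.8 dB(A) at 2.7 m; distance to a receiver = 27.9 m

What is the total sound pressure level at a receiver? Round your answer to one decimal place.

74.0 dB(A)

Propagate each source to the receiver with L = L_ref − 20·log₁₀(r/r_ref), then add intensities.
vacuum pump: 77.6 − 20·log₁₀(52.2/4.2) = 77.6 − 21.89 = 55.71 dB(A).
milling machine: 82.5 − 20·log₁₀(36.1/5.0) = 82.5 − 17.17 = 65.33 dB(A).
blower: 89.7 − 20·log₁₀(18.2/1.6) = 89.7 − 21.12 = 68.58 dB(A).
woodworking router: 91.8 − 20·log₁₀(27.9/2.7) = 91.8 − 20.28 = 71.52 dB(A).
Σ 10^(L/10) = 2.517e+07 → L_total = 10·log₁₀(2.517e+07) = 74.01 dB(A).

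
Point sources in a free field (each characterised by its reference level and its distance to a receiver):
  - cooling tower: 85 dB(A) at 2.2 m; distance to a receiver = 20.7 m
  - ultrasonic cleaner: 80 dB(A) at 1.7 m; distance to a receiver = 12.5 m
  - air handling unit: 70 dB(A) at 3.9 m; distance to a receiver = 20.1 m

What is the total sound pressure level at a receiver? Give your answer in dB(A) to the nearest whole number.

Apply inverse-square spreading to bring every level to the receiver, then sum 10^(L/10).
cooling tower: 85 − 20·log₁₀(20.7/2.2) = 85 − 19.47 = 65.53 dB(A).
ultrasonic cleaner: 80 − 20·log₁₀(12.5/1.7) = 80 − 17.33 = 62.67 dB(A).
air handling unit: 70 − 20·log₁₀(20.1/3.9) = 70 − 14.24 = 55.76 dB(A).
Σ 10^(L/10) = 5.798e+06 → L_total = 10·log₁₀(5.798e+06) = 67.63 dB(A).

68 dB(A)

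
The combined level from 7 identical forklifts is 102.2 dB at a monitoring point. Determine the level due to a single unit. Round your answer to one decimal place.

93.7 dB

7 equal contributions raise the level by 10·log₁₀ 7 = 8.451 dB, so each unit alone gives 102.2 − 8.451.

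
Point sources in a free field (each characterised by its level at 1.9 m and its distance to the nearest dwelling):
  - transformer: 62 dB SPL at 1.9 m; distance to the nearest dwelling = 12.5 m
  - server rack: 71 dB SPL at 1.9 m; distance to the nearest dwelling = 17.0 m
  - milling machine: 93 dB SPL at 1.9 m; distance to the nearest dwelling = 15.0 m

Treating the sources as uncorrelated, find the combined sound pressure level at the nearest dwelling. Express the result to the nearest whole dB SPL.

First find each source's level at the receiver (point-source: −20·log₁₀(r/r_ref)), then combine on an intensity basis.
transformer: 62 − 20·log₁₀(12.5/1.9) = 62 − 16.36 = 45.64 dB SPL.
server rack: 71 − 20·log₁₀(17.0/1.9) = 71 − 19.03 = 51.97 dB SPL.
milling machine: 93 − 20·log₁₀(15.0/1.9) = 93 − 17.95 = 75.05 dB SPL.
Σ 10^(L/10) = 3.221e+07 → L_total = 10·log₁₀(3.221e+07) = 75.08 dB SPL.

75 dB SPL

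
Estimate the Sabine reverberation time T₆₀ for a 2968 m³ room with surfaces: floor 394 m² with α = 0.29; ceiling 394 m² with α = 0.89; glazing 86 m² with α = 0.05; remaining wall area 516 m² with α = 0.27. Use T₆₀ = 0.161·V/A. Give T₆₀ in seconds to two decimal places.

0.79 s

Summing Sᵢαᵢ: 394·0.29 + 394·0.89 + 86·0.05 + 516·0.27 = 608.54 m².
T₆₀ = 0.161 × 2968 / 608.54 = 0.785 s.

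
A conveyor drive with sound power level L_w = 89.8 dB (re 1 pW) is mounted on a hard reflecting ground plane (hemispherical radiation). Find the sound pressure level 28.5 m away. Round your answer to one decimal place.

Free-field hemispherical radiation: L_p = L_w − 10·log₁₀(2π·r²), r = 28.5 m.
2π·r² = 5104 m², 10·log₁₀ of that is 37.079 dB.
L_p = 89.8 − 37.079 = 52.72 dB.

52.7 dB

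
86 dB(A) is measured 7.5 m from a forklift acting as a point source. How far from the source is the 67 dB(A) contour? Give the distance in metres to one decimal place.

The 19.0 dB drop corresponds to a distance ratio of 10^(19.0/20) for a point source.
r₂ = 7.5·10^((86−67)/20) = 7.5·10^(19.0/20) = 66.84 m.

66.8 m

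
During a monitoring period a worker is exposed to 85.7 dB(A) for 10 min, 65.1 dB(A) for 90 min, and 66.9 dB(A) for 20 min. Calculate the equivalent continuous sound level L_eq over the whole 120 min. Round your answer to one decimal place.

75.3 dB(A)

The energy average is taken in the linear domain: L_eq = 10·log₁₀[(Σ tᵢ·10^(Lᵢ/10))/T], T = 120 min.
Σ tᵢ·10^(Lᵢ/10) = 10·10^(85.7/10) + 90·10^(65.1/10) + 20·10^(66.9/10) = 4.105e+09.
L_eq = 10·log₁₀(4.105e+09/120) = 75.34 dB(A).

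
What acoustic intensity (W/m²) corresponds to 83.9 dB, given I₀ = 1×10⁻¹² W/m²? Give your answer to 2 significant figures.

0.00025 W/m²

L = 10·log₁₀(I/I₀) ⇒ I = I₀·10^(L/10) = 10⁻¹² × 10^8.39.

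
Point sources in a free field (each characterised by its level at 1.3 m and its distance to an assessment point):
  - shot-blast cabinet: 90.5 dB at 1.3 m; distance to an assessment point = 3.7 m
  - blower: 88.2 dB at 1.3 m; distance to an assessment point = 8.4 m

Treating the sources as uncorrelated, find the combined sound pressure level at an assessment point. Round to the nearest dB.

Propagate each source to the receiver with L = L_ref − 20·log₁₀(r/r_ref), then add intensities.
shot-blast cabinet: 90.5 − 20·log₁₀(3.7/1.3) = 90.5 − 9.09 = 81.41 dB.
blower: 88.2 − 20·log₁₀(8.4/1.3) = 88.2 − 16.21 = 71.99 dB.
Σ 10^(L/10) = 1.543e+08 → L_total = 10·log₁₀(1.543e+08) = 81.88 dB.

82 dB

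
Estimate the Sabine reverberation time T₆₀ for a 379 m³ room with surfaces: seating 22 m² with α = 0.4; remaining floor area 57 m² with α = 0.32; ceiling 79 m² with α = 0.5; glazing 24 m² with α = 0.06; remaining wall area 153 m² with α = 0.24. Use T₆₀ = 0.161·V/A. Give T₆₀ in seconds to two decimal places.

Summing Sᵢαᵢ: 22·0.4 + 57·0.32 + 79·0.5 + 24·0.06 + 153·0.24 = 104.70 m².
T₆₀ = 0.161·V/A = 0.161·379/104.70 = 0.583 s.

0.58 s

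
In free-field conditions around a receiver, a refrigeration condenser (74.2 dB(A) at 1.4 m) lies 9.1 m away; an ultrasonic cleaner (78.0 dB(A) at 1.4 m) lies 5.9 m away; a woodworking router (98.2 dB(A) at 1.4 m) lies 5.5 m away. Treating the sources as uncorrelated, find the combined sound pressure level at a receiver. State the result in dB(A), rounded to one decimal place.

86.4 dB(A)

Propagate each source to the receiver with L = L_ref − 20·log₁₀(r/r_ref), then add intensities.
refrigeration condenser: 74.2 − 20·log₁₀(9.1/1.4) = 74.2 − 16.26 = 57.94 dB(A).
ultrasonic cleaner: 78.0 − 20·log₁₀(5.9/1.4) = 78.0 − 12.49 = 65.51 dB(A).
woodworking router: 98.2 − 20·log₁₀(5.5/1.4) = 98.2 − 11.88 = 86.32 dB(A).
Σ 10^(L/10) = 4.323e+08 → L_total = 10·log₁₀(4.323e+08) = 86.36 dB(A).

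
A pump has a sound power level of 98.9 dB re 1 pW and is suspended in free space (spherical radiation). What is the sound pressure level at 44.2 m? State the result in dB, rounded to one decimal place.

The power spreads over a sphere of area 4π·r², so L_p = L_w − 10·log₁₀(4π·r²).
4π·r² = 2.455e+04 m², 10·log₁₀ of that is 43.901 dB.
L_p = 98.9 − 43.901 = 55.00 dB.

55.0 dB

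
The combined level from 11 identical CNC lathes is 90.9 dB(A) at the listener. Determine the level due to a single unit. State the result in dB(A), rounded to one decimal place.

80.5 dB(A)

For N identical incoherent sources L_total = L₁ + 10·log₁₀ N, so L₁ = 90.9 − 10·log₁₀(11) = 90.9 − 10.414.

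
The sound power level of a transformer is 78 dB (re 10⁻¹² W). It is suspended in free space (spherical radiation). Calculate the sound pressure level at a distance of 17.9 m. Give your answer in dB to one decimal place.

42.0 dB

The power spreads over a sphere of area 4π·r², so L_p = L_w − 10·log₁₀(4π·r²).
4π·r² = 4026 m², 10·log₁₀ of that is 36.049 dB.
L_p = 78 − 36.049 = 41.95 dB.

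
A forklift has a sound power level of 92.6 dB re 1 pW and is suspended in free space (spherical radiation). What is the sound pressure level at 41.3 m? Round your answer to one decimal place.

49.3 dB

L_p = L_w − 10·log₁₀(4π·r²) with r = 41.3 m.
4π·r² = 2.143e+04 m², 10·log₁₀ of that is 43.311 dB.
L_p = 92.6 − 43.311 = 49.29 dB.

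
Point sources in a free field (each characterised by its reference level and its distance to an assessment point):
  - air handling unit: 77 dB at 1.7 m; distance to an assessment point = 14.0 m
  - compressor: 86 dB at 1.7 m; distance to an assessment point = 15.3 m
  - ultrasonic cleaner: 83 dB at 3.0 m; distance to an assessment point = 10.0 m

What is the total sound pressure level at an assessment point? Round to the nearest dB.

74 dB

First find each source's level at the receiver (point-source: −20·log₁₀(r/r_ref)), then combine on an intensity basis.
air handling unit: 77 − 20·log₁₀(14.0/1.7) = 77 − 18.31 = 58.69 dB.
compressor: 86 − 20·log₁₀(15.3/1.7) = 86 − 19.08 = 66.92 dB.
ultrasonic cleaner: 83 − 20·log₁₀(10.0/3.0) = 83 − 10.46 = 72.54 dB.
Σ 10^(L/10) = 2.361e+07 → L_total = 10·log₁₀(2.361e+07) = 73.73 dB.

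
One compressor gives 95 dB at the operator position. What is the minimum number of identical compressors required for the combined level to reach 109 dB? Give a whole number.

26

Need L₁ + 10·log₁₀ N ≥ 109, i.e. log₁₀ N ≥ 1.40.
N ≥ 10^(14.0/10) = 25.119, so N = 26.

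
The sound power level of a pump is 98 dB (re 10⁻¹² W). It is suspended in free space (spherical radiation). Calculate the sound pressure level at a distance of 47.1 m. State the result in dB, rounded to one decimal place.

The power spreads over a sphere of area 4π·r², so L_p = L_w − 10·log₁₀(4π·r²).
4π·r² = 2.788e+04 m², 10·log₁₀ of that is 44.453 dB.
L_p = 98 − 44.453 = 53.55 dB.

53.5 dB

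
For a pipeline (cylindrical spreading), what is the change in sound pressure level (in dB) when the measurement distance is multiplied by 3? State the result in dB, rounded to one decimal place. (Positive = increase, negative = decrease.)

-4.8 dB

With cylindrical spreading the level changes by −10·log₁₀(r₂/r₁).
ΔL = −10·log₁₀(3) = -4.77 dB.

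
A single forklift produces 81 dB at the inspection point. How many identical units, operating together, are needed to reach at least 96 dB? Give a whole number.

32

The shortfall is 96 − 81 = 15.0 dB, and N units add 10·log₁₀ N, so need 10·log₁₀ N ≥ 15.0.
N ≥ 10^(15.0/10) = 31.623, so N = 32.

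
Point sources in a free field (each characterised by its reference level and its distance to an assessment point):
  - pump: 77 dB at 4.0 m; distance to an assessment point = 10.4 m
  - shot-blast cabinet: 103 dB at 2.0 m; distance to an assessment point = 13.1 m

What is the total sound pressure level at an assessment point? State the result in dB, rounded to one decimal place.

86.7 dB

Apply inverse-square spreading to bring every level to the receiver, then sum 10^(L/10).
pump: 77 − 20·log₁₀(10.4/4.0) = 77 − 8.30 = 68.70 dB.
shot-blast cabinet: 103 − 20·log₁₀(13.1/2.0) = 103 − 16.32 = 86.68 dB.
Σ 10^(L/10) = 4.725e+08 → L_total = 10·log₁₀(4.725e+08) = 86.74 dB.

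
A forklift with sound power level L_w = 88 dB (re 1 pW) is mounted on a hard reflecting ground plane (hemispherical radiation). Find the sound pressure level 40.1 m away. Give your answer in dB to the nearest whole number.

The power spreads over a hemisphere of area 2π·r², so L_p = L_w − 10·log₁₀(2π·r²).
2π·r² = 1.01e+04 m², 10·log₁₀ of that is 40.045 dB.
L_p = 88 − 40.045 = 47.96 dB.

48 dB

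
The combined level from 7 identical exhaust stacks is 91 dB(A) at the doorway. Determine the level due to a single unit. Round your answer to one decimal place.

Dividing the total intensity by 7 lowers the level by 10·log₁₀ 7 = 8.451 dB: L₁ = 91 − 8.451.

82.5 dB(A)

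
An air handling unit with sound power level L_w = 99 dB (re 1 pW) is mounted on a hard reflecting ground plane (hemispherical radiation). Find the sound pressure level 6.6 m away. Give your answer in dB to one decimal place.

Free-field hemispherical radiation: L_p = L_w − 10·log₁₀(2π·r²), r = 6.6 m.
2π·r² = 273.7 m², 10·log₁₀ of that is 24.373 dB.
L_p = 99 − 24.373 = 74.63 dB.

74.6 dB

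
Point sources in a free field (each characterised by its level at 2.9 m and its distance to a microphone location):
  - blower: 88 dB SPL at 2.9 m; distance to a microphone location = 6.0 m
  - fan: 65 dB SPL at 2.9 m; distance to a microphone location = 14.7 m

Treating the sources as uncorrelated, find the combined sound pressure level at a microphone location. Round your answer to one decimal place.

Apply inverse-square spreading to bring every level to the receiver, then sum 10^(L/10).
blower: 88 − 20·log₁₀(6.0/2.9) = 88 − 6.32 = 81.68 dB SPL.
fan: 65 − 20·log₁₀(14.7/2.9) = 65 − 14.10 = 50.90 dB SPL.
Σ 10^(L/10) = 1.475e+08 → L_total = 10·log₁₀(1.475e+08) = 81.69 dB SPL.

81.7 dB SPL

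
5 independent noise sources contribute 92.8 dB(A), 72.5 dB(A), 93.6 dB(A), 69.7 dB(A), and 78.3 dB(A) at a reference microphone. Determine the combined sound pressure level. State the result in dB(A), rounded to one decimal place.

96.3 dB(A)

For uncorrelated sources the intensities add, so convert each level to linear form, sum, and take 10·log₁₀ of the total.
Σ 10^(L/10) = 10^(92.8/10) + 10^(72.5/10) + 10^(93.6/10) + 10^(69.7/10) + 10^(78.3/10) = 4.291e+09.
L_total = 10·log₁₀(4.291e+09) = 96.33 dB(A).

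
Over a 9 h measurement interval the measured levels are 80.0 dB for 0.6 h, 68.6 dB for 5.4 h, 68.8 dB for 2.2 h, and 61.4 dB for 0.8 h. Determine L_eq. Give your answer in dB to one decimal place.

Weight each interval's intensity by its duration and average over T = 9 h:
Σ tᵢ·10^(Lᵢ/10) = 0.6·10^(80.0/10) + 5.4·10^(68.6/10) + 2.2·10^(68.8/10) + 0.8·10^(61.4/10) = 1.169e+08.
L_eq = 10·log₁₀(1.169e+08/9) = 71.14 dB.

71.1 dB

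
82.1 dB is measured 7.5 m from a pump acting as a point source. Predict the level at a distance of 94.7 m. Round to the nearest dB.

60 dB

Point-source attenuation: ΔL = 20·log₁₀(r₂/r₁) = 20·log₁₀(94.7/7.5) = 22.026 dB.
L₂ = 82.1 − 20·log₁₀(94.7/7.5) = 82.1 − 22.026 = 60.07 dB.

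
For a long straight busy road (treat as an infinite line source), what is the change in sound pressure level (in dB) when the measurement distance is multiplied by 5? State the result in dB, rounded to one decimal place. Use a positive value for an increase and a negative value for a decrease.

A line source loses 3 dB per doubling of distance; generally ΔL = −10·log₁₀(r₂/r₁).
ΔL = −10·log₁₀(5) = -6.99 dB.

-7.0 dB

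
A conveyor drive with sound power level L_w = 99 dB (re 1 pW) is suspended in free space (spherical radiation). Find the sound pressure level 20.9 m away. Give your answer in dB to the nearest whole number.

Free-field spherical radiation: L_p = L_w − 10·log₁₀(4π·r²), r = 20.9 m.
4π·r² = 5489 m², 10·log₁₀ of that is 37.395 dB.
L_p = 99 − 37.395 = 61.60 dB.

62 dB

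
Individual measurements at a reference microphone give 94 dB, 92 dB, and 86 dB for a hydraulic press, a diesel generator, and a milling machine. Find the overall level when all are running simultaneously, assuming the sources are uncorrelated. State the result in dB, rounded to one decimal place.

Incoherent sources combine by intensity addition: L_total = 10·log₁₀(Σ 10^(L_i/10)).
Σ 10^(L/10) = 10^(94/10) + 10^(92/10) + 10^(86/10) = 4.495e+09.
L_total = 10·log₁₀(4.495e+09) = 96.53 dB.

96.5 dB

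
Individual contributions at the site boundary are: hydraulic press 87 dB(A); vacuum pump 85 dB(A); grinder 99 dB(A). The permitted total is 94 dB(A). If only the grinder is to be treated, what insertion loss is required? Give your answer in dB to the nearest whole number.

The untreated sources together contribute 10^(87/10) + 10^(85/10) = 8.174e+08, i.e. 89.12 dB(A).
To meet 94 dB(A) overall, the treated grinder may contribute at most 10^(94/10) − 8.174e+08 = 1.694e+09, i.e. 92.29 dB(A).
Required insertion loss = 99 − 92.29 = 6.71 dB.

7 dB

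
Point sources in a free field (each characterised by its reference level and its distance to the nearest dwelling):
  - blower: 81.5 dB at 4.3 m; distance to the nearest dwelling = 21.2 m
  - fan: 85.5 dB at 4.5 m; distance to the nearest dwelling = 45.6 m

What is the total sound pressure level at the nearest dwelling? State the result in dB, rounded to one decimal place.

69.7 dB

Propagate each source to the receiver with L = L_ref − 20·log₁₀(r/r_ref), then add intensities.
blower: 81.5 − 20·log₁₀(21.2/4.3) = 81.5 − 13.86 = 67.64 dB.
fan: 85.5 − 20·log₁₀(45.6/4.5) = 85.5 − 20.12 = 65.38 dB.
Σ 10^(L/10) = 9.267e+06 → L_total = 10·log₁₀(9.267e+06) = 69.67 dB.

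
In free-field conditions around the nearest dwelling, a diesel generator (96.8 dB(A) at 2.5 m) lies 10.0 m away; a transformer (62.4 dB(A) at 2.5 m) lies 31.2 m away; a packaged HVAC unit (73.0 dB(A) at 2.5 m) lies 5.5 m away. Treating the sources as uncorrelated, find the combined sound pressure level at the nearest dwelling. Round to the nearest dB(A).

85 dB(A)

Apply inverse-square spreading to bring every level to the receiver, then sum 10^(L/10).
diesel generator: 96.8 − 20·log₁₀(10.0/2.5) = 96.8 − 12.04 = 84.76 dB(A).
transformer: 62.4 − 20·log₁₀(31.2/2.5) = 62.4 − 21.92 = 40.48 dB(A).
packaged HVAC unit: 73.0 − 20·log₁₀(5.5/2.5) = 73.0 − 6.85 = 66.15 dB(A).
Σ 10^(L/10) = 3.033e+08 → L_total = 10·log₁₀(3.033e+08) = 84.82 dB(A).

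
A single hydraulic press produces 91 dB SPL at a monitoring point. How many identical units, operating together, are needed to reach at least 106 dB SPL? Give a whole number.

Need L₁ + 10·log₁₀ N ≥ 106, i.e. log₁₀ N ≥ 1.50.
N ≥ 10^(15.0/10) = 31.623, so N = 32.

32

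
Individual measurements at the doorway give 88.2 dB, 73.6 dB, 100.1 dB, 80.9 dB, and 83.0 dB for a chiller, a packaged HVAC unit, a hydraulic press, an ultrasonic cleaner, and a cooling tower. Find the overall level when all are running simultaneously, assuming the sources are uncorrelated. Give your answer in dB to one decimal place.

For uncorrelated sources the intensities add, so convert each level to linear form, sum, and take 10·log₁₀ of the total.
Σ 10^(L/10) = 10^(88.2/10) + 10^(73.6/10) + 10^(100.1/10) + 10^(80.9/10) + 10^(83.0/10) = 1.124e+10.
L_total = 10·log₁₀(1.124e+10) = 100.51 dB.

100.5 dB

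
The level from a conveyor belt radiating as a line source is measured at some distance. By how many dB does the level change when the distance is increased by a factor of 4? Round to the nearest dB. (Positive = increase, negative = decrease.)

With cylindrical spreading the level changes by −10·log₁₀(r₂/r₁).
ΔL = −10·log₁₀(4) = -6.02 dB.

-6 dB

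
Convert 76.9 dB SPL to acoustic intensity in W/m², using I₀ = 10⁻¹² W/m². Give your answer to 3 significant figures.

4.90e-05 W/m²

I = I₀·10^(L/10) = 10⁻¹² × 10^(76.9/10) = 10^(-4.310).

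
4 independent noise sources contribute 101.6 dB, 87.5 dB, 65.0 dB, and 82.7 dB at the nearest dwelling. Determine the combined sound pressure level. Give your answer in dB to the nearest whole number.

102 dB

For uncorrelated sources the intensities add, so convert each level to linear form, sum, and take 10·log₁₀ of the total.
Σ 10^(L/10) = 10^(101.6/10) + 10^(87.5/10) + 10^(65.0/10) + 10^(82.7/10) = 1.521e+10.
L_total = 10·log₁₀(1.521e+10) = 101.82 dB.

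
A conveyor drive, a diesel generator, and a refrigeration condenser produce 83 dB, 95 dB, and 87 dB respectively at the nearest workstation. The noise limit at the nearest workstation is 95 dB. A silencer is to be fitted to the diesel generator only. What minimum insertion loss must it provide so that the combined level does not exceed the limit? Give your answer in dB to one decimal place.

1.1 dB

The untreated sources together contribute 10^(83/10) + 10^(87/10) = 7.007e+08, i.e. 88.46 dB.
To meet 95 dB overall, the treated diesel generator may contribute at most 10^(95/10) − 7.007e+08 = 2.462e+09, i.e. 93.91 dB.
So the diesel generator must be reduced from 95 to 93.91 dB: IL = 1.09 dB.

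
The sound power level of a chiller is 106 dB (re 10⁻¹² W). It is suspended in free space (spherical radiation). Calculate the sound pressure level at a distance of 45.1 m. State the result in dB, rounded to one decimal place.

61.9 dB

The power spreads over a sphere of area 4π·r², so L_p = L_w − 10·log₁₀(4π·r²).
4π·r² = 2.556e+04 m², 10·log₁₀ of that is 44.076 dB.
L_p = 106 − 44.076 = 61.92 dB.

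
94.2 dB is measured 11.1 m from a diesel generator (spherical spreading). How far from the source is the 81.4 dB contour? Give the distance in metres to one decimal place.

The 12.8 dB drop corresponds to a distance ratio of 10^(12.8/20) for a point source.
r₂ = 11.1·10^((94.2−81.4)/20) = 11.1·10^(12.8/20) = 48.45 m.

48.5 m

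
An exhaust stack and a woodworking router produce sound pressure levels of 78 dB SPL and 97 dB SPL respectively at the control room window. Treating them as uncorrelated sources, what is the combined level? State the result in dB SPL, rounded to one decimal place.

97.1 dB SPL

Incoherent sources combine by intensity addition: L_total = 10·log₁₀(Σ 10^(L_i/10)).
Σ 10^(L/10) = 10^(78/10) + 10^(97/10) = 5.075e+09.
L_total = 10·log₁₀(5.075e+09) = 97.05 dB SPL.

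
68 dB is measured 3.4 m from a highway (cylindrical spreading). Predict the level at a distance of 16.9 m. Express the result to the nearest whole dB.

Line-source attenuation: ΔL = 10·log₁₀(r₂/r₁) = 10·log₁₀(16.9/3.4) = 6.964 dB.
L₂ = 68 − 10·log₁₀(16.9/3.4) = 68 − 6.964 = 61.04 dB.

61 dB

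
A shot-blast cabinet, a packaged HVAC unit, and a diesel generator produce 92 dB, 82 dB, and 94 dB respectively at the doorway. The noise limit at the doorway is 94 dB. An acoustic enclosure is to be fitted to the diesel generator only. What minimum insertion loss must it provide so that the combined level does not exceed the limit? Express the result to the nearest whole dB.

5 dB

The untreated sources together contribute 10^(92/10) + 10^(82/10) = 1.743e+09, i.e. 92.41 dB.
To meet 94 dB overall, the treated diesel generator may contribute at most 10^(94/10) − 1.743e+09 = 7.685e+08, i.e. 88.86 dB.
Required insertion loss = 94 − 88.86 = 5.14 dB.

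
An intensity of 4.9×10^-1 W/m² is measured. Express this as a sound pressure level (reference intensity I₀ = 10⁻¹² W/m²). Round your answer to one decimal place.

116.9 dB

L = 10·log₁₀(I/I₀) = 10·log₁₀(4.9×10^-1/10⁻¹²) = 10·log₁₀(4.9×10^11).
L = 10·(0.6902 + 11) = 116.90 dB.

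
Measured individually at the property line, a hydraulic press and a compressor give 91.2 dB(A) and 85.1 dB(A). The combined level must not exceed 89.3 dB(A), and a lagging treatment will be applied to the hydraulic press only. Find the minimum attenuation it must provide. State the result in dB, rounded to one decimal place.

4.0 dB

Everything except the hydraulic press sums to 10^(85.1/10) = 3.236e+08 in linear terms, 85.10 dB(A).
The limit corresponds to 10^(89.3/10) = 8.511e+08; subtracting the fixed part leaves 5.275e+08 for the hydraulic press, i.e. 87.22 dB(A).
So the hydraulic press must be reduced from 91.2 to 87.22 dB(A): IL = 3.98 dB.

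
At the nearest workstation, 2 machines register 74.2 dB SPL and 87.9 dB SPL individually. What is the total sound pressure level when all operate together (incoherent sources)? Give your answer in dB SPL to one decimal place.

88.1 dB SPL

Incoherent sources combine by intensity addition: L_total = 10·log₁₀(Σ 10^(L_i/10)).
Σ 10^(L/10) = 10^(74.2/10) + 10^(87.9/10) = 6.429e+08.
L_total = 10·log₁₀(6.429e+08) = 88.08 dB SPL.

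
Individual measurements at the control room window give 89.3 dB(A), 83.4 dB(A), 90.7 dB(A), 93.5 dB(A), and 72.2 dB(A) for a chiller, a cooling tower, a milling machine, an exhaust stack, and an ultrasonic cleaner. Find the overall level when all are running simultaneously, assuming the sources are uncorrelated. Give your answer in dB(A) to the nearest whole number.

97 dB(A)

For uncorrelated sources the intensities add, so convert each level to linear form, sum, and take 10·log₁₀ of the total.
Σ 10^(L/10) = 10^(89.3/10) + 10^(83.4/10) + 10^(90.7/10) + 10^(93.5/10) + 10^(72.2/10) = 4.500e+09.
L_total = 10·log₁₀(4.500e+09) = 96.53 dB(A).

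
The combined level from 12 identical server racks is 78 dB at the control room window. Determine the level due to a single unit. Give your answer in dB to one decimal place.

67.2 dB

12 equal contributions raise the level by 10·log₁₀ 12 = 10.792 dB, so each unit alone gives 78 − 10.792.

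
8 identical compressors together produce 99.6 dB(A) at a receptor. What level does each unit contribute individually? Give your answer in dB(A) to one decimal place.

90.6 dB(A)

Dividing the total intensity by 8 lowers the level by 10·log₁₀ 8 = 9.031 dB: L₁ = 99.6 − 9.031.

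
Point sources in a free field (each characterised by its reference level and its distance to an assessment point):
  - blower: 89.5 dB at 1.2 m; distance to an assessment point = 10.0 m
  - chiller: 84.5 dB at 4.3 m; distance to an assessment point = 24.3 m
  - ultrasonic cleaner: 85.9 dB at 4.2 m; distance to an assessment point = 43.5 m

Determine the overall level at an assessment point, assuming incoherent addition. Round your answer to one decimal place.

74.0 dB

First find each source's level at the receiver (point-source: −20·log₁₀(r/r_ref)), then combine on an intensity basis.
blower: 89.5 − 20·log₁₀(10.0/1.2) = 89.5 − 18.42 = 71.08 dB.
chiller: 84.5 − 20·log₁₀(24.3/4.3) = 84.5 − 15.04 = 69.46 dB.
ultrasonic cleaner: 85.9 − 20·log₁₀(43.5/4.2) = 85.9 − 20.30 = 65.60 dB.
Σ 10^(L/10) = 2.529e+07 → L_total = 10·log₁₀(2.529e+07) = 74.03 dB.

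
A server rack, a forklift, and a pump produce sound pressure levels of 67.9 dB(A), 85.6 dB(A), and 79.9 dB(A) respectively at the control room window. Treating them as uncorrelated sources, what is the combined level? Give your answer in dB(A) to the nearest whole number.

87 dB(A)

Incoherent sources combine by intensity addition: L_total = 10·log₁₀(Σ 10^(L_i/10)).
Σ 10^(L/10) = 10^(67.9/10) + 10^(85.6/10) + 10^(79.9/10) = 4.670e+08.
L_total = 10·log₁₀(4.670e+08) = 86.69 dB(A).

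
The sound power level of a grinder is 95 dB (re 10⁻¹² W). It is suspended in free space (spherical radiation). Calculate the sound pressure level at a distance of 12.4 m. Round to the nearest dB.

The power spreads over a sphere of area 4π·r², so L_p = L_w − 10·log₁₀(4π·r²).
4π·r² = 1932 m², 10·log₁₀ of that is 32.861 dB.
L_p = 95 − 32.861 = 62.14 dB.

62 dB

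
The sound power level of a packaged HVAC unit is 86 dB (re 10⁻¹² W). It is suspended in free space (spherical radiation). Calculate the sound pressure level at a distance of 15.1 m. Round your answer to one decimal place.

L_p = L_w − 10·log₁₀(4π·r²) with r = 15.1 m.
4π·r² = 2865 m², 10·log₁₀ of that is 34.572 dB.
L_p = 86 − 34.572 = 51.43 dB.

51.4 dB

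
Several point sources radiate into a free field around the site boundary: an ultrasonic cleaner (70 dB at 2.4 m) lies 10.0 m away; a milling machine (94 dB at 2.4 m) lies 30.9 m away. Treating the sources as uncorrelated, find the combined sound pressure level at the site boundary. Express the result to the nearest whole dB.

72 dB

First find each source's level at the receiver (point-source: −20·log₁₀(r/r_ref)), then combine on an intensity basis.
ultrasonic cleaner: 70 − 20·log₁₀(10.0/2.4) = 70 − 12.40 = 57.60 dB.
milling machine: 94 − 20·log₁₀(30.9/2.4) = 94 − 22.19 = 71.81 dB.
Σ 10^(L/10) = 1.573e+07 → L_total = 10·log₁₀(1.573e+07) = 71.97 dB.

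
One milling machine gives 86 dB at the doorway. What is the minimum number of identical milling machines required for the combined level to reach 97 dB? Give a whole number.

The shortfall is 97 − 86 = 11.0 dB, and N units add 10·log₁₀ N, so need 10·log₁₀ N ≥ 11.0.
N ≥ 10^(11.0/10) = 12.589, so N = 13.

13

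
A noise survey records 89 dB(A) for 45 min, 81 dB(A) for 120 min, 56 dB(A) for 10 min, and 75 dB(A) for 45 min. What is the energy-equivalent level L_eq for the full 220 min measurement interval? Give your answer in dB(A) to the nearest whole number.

L_eq = 10·log₁₀[(1/T)·Σ tᵢ·10^(Lᵢ/10)] with T = 220 min.
Σ tᵢ·10^(Lᵢ/10) = 45·10^(89/10) + 120·10^(81/10) + 10·10^(56/10) + 45·10^(75/10) = 5.228e+10.
L_eq = 10·log₁₀(5.228e+10/220) = 83.76 dB(A).

84 dB(A)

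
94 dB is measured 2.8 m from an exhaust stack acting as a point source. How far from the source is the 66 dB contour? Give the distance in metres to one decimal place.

For a point source L₁ − L₂ = 20·log₁₀(r₂/r₁), so r₂ = r₁·10^((L₁−L₂)/20).
r₂ = 2.8·10^((94−66)/20) = 2.8·10^(28.0/20) = 70.33 m.

70.3 m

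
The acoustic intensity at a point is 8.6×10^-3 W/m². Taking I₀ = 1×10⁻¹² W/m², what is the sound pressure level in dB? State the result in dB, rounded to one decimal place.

Dividing by I₀ shifts the exponent by 12: I/I₀ = 8.6×10^9.
L = 10·(0.9345 + 9) = 99.34 dB.

99.3 dB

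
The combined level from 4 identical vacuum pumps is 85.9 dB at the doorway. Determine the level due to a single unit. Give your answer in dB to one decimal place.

Dividing the total intensity by 4 lowers the level by 10·log₁₀ 4 = 6.021 dB: L₁ = 85.9 − 6.021.

79.9 dB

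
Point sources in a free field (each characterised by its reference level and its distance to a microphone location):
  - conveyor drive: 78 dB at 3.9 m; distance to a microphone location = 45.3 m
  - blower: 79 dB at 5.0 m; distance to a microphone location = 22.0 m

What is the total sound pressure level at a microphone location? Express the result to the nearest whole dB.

First find each source's level at the receiver (point-source: −20·log₁₀(r/r_ref)), then combine on an intensity basis.
conveyor drive: 78 − 20·log₁₀(45.3/3.9) = 78 − 21.30 = 56.70 dB.
blower: 79 − 20·log₁₀(22.0/5.0) = 79 − 12.87 = 66.13 dB.
Σ 10^(L/10) = 4.571e+06 → L_total = 10·log₁₀(4.571e+06) = 66.60 dB.

67 dB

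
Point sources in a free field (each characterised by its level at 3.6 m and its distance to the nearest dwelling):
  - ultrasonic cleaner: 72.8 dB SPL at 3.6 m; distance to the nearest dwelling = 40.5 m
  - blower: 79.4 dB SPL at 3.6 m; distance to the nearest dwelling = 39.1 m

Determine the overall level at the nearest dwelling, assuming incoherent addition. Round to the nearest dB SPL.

Propagate each source to the receiver with L = L_ref − 20·log₁₀(r/r_ref), then add intensities.
ultrasonic cleaner: 72.8 − 20·log₁₀(40.5/3.6) = 72.8 − 21.02 = 51.78 dB SPL.
blower: 79.4 − 20·log₁₀(39.1/3.6) = 79.4 − 20.72 = 58.68 dB SPL.
Σ 10^(L/10) = 8.889e+05 → L_total = 10·log₁₀(8.889e+05) = 59.49 dB SPL.

59 dB SPL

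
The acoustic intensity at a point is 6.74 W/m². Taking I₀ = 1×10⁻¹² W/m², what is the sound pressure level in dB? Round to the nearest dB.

L = 10·log₁₀(I/I₀) = 10·log₁₀(6.74/10⁻¹²) = 10·log₁₀(6.74×10^12).
L = 10·(0.8287 + 12) = 128.29 dB.

128 dB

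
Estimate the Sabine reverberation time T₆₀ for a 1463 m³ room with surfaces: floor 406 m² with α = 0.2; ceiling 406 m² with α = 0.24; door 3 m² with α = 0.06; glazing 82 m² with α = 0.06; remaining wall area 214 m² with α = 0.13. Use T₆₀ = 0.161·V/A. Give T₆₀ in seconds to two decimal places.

A = Σ Sᵢαᵢ = 406·0.2 + 406·0.24 + 3·0.06 + 82·0.06 + 214·0.13 = 211.56 m².
T₆₀ = 0.161 × 1463 / 211.56 = 1.113 s.

1.11 s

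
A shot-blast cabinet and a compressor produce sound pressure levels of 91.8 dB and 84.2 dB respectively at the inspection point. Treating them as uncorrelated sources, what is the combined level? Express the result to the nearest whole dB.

For uncorrelated sources the intensities add, so convert each level to linear form, sum, and take 10·log₁₀ of the total.
Σ 10^(L/10) = 10^(91.8/10) + 10^(84.2/10) = 1.777e+09.
L_total = 10·log₁₀(1.777e+09) = 92.50 dB.

92 dB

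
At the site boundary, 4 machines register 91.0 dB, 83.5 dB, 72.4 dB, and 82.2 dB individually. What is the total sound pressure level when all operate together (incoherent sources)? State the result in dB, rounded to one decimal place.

92.2 dB

Incoherent sources combine by intensity addition: L_total = 10·log₁₀(Σ 10^(L_i/10)).
Σ 10^(L/10) = 10^(91.0/10) + 10^(83.5/10) + 10^(72.4/10) + 10^(82.2/10) = 1.666e+09.
L_total = 10·log₁₀(1.666e+09) = 92.22 dB.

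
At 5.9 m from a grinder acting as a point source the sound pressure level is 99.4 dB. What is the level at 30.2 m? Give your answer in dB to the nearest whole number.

85 dB

Spherical spreading from a point source gives a 20·log₁₀(r₂/r₁) drop.
L₂ = 99.4 − 20·log₁₀(30.2/5.9) = 99.4 − 14.183 = 85.22 dB.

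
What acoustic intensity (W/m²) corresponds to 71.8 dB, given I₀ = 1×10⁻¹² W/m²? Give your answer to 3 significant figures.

I/I₀ = 10^(71.8/10) = 1.514e+07, so I = 1.514e+07 × 10⁻¹² W/m².

1.51e-05 W/m²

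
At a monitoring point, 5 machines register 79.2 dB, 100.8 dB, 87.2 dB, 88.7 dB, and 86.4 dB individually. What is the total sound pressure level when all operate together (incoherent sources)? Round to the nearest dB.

101 dB

Incoherent sources combine by intensity addition: L_total = 10·log₁₀(Σ 10^(L_i/10)).
Σ 10^(L/10) = 10^(79.2/10) + 10^(100.8/10) + 10^(87.2/10) + 10^(88.7/10) + 10^(86.4/10) = 1.381e+10.
L_total = 10·log₁₀(1.381e+10) = 101.40 dB.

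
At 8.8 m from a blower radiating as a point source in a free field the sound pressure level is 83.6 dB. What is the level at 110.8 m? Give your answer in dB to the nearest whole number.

62 dB

Spherical spreading from a point source gives a 20·log₁₀(r₂/r₁) drop.
L₂ = 83.6 − 20·log₁₀(110.8/8.8) = 83.6 − 22.001 = 61.60 dB.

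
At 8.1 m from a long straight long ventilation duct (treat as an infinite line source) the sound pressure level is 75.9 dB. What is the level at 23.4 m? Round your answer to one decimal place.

71.3 dB

For a line source, L₂ = L₁ − 10·log₁₀(r₂/r₁).
L₂ = 75.9 − 10·log₁₀(23.4/8.1) = 75.9 − 4.607 = 71.29 dB.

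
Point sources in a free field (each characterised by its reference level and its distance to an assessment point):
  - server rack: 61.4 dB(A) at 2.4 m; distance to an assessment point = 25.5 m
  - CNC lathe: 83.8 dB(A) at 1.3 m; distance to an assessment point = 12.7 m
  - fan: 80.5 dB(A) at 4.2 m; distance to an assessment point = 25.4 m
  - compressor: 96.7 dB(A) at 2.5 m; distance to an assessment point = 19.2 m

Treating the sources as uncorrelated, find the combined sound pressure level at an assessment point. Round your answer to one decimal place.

79.3 dB(A)

Propagate each source to the receiver with L = L_ref − 20·log₁₀(r/r_ref), then add intensities.
server rack: 61.4 − 20·log₁₀(25.5/2.4) = 61.4 − 20.53 = 40.87 dB(A).
CNC lathe: 83.8 − 20·log₁₀(12.7/1.3) = 83.8 − 19.80 = 64.00 dB(A).
fan: 80.5 − 20·log₁₀(25.4/4.2) = 80.5 − 15.63 = 64.87 dB(A).
compressor: 96.7 − 20·log₁₀(19.2/2.5) = 96.7 − 17.71 = 78.99 dB(A).
Σ 10^(L/10) = 8.489e+07 → L_total = 10·log₁₀(8.489e+07) = 79.29 dB(A).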